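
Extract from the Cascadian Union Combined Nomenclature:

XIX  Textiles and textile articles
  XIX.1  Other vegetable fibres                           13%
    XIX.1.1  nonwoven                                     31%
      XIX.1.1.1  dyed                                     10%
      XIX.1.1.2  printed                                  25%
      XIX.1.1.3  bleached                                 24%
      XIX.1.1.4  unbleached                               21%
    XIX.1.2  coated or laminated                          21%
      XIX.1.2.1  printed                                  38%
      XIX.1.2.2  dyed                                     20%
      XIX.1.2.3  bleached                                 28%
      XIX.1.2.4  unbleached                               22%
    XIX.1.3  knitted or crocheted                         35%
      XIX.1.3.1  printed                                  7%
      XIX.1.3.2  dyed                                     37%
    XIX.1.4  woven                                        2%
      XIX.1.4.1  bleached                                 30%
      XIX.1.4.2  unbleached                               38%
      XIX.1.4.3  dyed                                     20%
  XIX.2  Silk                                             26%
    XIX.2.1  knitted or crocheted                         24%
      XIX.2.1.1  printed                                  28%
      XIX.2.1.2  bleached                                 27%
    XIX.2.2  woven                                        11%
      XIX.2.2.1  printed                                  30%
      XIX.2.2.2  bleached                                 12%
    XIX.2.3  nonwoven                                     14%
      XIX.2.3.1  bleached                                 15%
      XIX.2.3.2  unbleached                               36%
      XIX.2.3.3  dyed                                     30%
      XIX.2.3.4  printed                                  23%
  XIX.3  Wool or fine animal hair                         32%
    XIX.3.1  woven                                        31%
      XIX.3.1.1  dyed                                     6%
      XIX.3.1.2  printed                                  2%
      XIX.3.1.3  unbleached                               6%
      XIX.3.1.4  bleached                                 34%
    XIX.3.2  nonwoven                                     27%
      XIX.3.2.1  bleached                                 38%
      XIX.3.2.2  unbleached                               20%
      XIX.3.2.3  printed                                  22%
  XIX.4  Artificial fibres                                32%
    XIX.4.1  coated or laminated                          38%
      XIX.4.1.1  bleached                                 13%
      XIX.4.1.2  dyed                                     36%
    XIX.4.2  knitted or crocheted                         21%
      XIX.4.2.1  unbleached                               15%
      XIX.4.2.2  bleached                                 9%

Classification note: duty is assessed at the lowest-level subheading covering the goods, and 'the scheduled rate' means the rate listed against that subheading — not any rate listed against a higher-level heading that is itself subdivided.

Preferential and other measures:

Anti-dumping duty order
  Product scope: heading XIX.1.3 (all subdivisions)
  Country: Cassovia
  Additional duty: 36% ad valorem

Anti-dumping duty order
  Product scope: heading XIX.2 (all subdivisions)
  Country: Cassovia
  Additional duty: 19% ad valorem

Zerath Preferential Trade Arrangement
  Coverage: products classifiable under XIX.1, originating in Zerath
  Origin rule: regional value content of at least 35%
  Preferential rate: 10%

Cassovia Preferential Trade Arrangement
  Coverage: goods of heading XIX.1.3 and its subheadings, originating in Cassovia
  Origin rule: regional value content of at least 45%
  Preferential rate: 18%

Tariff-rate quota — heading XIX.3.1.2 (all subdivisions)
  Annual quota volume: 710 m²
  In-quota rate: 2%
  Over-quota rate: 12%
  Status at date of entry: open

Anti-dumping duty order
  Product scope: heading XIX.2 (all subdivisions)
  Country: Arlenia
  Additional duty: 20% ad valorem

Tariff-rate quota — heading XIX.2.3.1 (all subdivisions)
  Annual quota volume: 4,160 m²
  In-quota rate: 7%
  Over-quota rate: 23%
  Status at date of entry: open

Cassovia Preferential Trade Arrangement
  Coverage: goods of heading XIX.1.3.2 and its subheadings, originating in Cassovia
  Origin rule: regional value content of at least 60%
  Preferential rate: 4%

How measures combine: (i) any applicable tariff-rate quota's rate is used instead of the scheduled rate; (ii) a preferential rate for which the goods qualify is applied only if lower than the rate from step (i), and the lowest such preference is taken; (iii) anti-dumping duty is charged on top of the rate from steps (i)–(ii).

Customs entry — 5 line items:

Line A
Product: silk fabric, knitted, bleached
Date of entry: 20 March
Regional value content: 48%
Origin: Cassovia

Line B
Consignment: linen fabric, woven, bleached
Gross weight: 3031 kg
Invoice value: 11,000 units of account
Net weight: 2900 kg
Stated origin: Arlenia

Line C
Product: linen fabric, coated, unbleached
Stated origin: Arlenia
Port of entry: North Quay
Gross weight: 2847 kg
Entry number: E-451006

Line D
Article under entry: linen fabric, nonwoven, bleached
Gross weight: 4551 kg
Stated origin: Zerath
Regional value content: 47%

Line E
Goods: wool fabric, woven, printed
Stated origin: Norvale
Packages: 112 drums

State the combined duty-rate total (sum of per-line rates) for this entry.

Line A: silk → XIX.2; knitted → XIX.2.1; bleached → XIX.2.1.2. Scheduled 27%. Cassovia agreement on XIX.1.3: XIX.2.1.2 not covered; Cassovia agreement on XIX.1.3.2: XIX.2.1.2 not covered; anti-dumping (Cassovia, XIX.2): +19%; total 27% + 19% = 46%. → 46%.
Line B: linen → XIX.1; woven → XIX.1.4; bleached → XIX.1.4.1. Scheduled 30%. No special measure applies. → 30%.
Line C: linen → XIX.1; coated → XIX.1.2; unbleached → XIX.1.2.4. Scheduled 22%. No special measure applies. → 22%.
Line D: linen → XIX.1; nonwoven → XIX.1.1; bleached → XIX.1.1.3. Scheduled 24%. Zerath agreement on XIX.1: RVC ≥ 35% → 10% available; preferential 10%. → 10%.
Line E: wool → XIX.3; woven → XIX.3.1; printed → XIX.3.1.2. Scheduled 2%. quota on XIX.3.1.2 open → in-quota 2%. → 2%.
Sum: 46% + 30% + 22% + 10% + 2% = 110%.

110%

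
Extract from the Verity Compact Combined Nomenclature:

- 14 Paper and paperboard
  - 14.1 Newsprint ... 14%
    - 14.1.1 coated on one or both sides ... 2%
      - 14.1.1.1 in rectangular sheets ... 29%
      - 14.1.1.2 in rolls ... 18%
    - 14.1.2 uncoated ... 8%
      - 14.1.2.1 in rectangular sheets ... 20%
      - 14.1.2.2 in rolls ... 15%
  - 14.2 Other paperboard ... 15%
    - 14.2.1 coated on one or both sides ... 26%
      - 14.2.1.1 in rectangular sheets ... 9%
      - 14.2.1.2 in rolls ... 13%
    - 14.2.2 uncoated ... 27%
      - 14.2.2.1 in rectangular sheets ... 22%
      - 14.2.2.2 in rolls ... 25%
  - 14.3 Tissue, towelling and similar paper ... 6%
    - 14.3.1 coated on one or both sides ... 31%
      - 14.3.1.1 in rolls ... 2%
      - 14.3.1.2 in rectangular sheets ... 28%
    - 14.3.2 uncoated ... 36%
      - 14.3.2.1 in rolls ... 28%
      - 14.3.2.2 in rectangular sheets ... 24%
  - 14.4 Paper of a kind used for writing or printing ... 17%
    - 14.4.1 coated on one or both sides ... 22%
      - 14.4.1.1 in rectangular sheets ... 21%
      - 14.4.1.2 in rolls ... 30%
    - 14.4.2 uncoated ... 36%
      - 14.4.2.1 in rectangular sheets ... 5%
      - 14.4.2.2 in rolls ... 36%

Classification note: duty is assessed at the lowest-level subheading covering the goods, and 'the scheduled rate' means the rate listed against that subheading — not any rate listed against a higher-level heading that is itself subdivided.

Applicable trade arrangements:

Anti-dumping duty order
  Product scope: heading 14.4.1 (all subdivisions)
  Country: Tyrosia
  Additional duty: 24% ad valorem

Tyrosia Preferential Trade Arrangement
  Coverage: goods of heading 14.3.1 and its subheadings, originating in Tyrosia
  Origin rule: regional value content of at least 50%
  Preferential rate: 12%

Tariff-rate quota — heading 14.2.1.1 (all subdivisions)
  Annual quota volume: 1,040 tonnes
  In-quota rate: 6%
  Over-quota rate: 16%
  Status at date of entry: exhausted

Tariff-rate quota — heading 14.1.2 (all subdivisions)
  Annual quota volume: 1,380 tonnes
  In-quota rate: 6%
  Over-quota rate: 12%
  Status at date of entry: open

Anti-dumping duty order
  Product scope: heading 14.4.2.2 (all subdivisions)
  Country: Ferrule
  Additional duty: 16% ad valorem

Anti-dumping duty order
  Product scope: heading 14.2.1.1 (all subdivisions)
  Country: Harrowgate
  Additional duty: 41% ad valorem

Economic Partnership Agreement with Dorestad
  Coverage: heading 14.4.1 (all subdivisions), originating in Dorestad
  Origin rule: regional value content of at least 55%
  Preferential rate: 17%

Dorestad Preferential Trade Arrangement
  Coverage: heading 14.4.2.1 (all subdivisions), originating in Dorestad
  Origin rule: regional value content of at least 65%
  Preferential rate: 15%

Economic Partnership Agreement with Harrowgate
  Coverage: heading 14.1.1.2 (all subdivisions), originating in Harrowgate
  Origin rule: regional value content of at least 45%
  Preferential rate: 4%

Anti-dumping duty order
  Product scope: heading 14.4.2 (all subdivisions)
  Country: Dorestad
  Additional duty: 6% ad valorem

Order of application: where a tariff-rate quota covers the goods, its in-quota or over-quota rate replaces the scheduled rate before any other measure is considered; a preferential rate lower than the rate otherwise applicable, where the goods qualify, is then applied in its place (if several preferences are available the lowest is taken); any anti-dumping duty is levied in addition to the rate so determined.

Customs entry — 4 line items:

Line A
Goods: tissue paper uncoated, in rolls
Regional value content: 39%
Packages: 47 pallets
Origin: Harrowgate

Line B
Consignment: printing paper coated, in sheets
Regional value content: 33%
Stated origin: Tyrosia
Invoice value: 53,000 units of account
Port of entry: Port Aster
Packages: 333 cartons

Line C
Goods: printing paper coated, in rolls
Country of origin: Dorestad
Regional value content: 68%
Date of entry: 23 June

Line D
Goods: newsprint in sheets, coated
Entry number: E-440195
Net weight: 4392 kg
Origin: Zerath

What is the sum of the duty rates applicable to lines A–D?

119%

Line A: tissue paper → 14.3; uncoated → 14.3.2; in rolls → 14.3.2.1. Scheduled 28%. Harrowgate agreement on 14.1.1.2: 14.3.2.1 not covered. → 28%.
Line B: printing paper → 14.4; coated → 14.4.1; in sheets → 14.4.1.1. Scheduled 21%. Tyrosia agreement on 14.3.1: 14.4.1.1 not covered; anti-dumping (Tyrosia, 14.4.1): +24%; total 21% + 24% = 45%. → 45%.
Line C: printing paper → 14.4; coated → 14.4.1; in rolls → 14.4.1.2. Scheduled 30%. Dorestad agreement on 14.4.1: RVC ≥ 55% → 17% available; Dorestad agreement on 14.4.2.1: 14.4.1.2 not covered; preferential 17%. → 17%.
Line D: newsprint → 14.1; coated → 14.1.1; in sheets → 14.1.1.1. Scheduled 29%. No special measure applies. → 29%.
Sum: 28% + 45% + 17% + 29% = 119%.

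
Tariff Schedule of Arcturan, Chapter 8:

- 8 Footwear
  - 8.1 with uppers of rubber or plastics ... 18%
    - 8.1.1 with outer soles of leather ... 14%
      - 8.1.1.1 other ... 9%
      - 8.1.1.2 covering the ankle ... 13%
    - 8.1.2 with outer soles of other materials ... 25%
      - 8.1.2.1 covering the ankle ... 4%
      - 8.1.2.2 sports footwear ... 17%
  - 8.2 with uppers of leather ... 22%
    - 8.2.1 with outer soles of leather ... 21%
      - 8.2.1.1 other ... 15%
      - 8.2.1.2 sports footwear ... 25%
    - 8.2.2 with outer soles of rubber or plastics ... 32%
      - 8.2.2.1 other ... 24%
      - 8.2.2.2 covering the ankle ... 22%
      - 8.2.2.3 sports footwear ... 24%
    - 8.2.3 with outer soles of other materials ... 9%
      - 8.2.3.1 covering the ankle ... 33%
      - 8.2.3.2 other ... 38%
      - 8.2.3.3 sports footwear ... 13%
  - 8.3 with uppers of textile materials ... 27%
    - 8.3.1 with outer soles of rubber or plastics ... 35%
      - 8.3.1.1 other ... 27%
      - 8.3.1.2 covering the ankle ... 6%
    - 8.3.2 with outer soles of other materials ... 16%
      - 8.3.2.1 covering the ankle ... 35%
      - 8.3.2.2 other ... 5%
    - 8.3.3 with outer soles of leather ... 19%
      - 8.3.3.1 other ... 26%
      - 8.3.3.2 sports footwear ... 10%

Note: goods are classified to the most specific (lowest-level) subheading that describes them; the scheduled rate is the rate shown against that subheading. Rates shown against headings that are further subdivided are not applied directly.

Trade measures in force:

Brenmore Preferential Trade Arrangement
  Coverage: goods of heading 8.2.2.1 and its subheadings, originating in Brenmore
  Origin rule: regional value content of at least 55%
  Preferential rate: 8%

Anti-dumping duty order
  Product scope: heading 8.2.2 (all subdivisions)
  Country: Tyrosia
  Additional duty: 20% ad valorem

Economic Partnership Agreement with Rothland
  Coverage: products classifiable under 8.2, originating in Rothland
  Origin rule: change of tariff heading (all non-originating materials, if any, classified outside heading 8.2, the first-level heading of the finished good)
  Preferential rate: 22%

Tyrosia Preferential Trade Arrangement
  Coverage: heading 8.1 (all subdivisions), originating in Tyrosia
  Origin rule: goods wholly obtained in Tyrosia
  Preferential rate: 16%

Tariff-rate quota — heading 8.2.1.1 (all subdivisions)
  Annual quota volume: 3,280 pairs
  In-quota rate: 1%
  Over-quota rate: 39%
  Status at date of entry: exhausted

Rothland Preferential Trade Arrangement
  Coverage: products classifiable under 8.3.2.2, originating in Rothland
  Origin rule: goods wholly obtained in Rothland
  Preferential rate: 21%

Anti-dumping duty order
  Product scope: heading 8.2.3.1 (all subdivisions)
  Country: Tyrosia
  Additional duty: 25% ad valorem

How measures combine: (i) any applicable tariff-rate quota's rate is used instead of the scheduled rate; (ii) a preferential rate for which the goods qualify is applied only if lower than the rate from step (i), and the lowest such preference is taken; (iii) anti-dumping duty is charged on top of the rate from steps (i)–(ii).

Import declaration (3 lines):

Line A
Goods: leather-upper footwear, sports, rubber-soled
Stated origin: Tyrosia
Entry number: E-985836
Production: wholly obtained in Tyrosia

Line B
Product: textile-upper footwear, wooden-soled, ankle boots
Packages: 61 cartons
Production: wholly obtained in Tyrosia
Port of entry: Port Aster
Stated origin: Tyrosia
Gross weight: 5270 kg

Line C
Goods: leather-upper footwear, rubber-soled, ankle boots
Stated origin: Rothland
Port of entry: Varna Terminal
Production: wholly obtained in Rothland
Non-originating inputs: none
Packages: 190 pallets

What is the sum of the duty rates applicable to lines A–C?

Line A: leather-upper → 8.2; rubber-soled → 8.2.2; sports → 8.2.2.3. Scheduled 24%. Tyrosia agreement on 8.1: 8.2.2.3 not covered; anti-dumping (Tyrosia, 8.2.2): +20%; total 24% + 20% = 44%. → 44%.
Line B: textile-upper → 8.3; wooden-soled → 8.3.2; ankle boots → 8.3.2.1. Scheduled 35%. Tyrosia agreement on 8.1: 8.3.2.1 not covered. → 35%.
Line C: leather-upper → 8.2; rubber-soled → 8.2.2; ankle boots → 8.2.2.2. Scheduled 22%. Rothland agreement on 8.2: CTH met → 22% available; Rothland agreement on 8.3.2.2: 8.2.2.2 not covered; preference 22% not lower than 22% → no reduction. → 22%.
Sum: 44% + 35% + 22% = 101%.

101%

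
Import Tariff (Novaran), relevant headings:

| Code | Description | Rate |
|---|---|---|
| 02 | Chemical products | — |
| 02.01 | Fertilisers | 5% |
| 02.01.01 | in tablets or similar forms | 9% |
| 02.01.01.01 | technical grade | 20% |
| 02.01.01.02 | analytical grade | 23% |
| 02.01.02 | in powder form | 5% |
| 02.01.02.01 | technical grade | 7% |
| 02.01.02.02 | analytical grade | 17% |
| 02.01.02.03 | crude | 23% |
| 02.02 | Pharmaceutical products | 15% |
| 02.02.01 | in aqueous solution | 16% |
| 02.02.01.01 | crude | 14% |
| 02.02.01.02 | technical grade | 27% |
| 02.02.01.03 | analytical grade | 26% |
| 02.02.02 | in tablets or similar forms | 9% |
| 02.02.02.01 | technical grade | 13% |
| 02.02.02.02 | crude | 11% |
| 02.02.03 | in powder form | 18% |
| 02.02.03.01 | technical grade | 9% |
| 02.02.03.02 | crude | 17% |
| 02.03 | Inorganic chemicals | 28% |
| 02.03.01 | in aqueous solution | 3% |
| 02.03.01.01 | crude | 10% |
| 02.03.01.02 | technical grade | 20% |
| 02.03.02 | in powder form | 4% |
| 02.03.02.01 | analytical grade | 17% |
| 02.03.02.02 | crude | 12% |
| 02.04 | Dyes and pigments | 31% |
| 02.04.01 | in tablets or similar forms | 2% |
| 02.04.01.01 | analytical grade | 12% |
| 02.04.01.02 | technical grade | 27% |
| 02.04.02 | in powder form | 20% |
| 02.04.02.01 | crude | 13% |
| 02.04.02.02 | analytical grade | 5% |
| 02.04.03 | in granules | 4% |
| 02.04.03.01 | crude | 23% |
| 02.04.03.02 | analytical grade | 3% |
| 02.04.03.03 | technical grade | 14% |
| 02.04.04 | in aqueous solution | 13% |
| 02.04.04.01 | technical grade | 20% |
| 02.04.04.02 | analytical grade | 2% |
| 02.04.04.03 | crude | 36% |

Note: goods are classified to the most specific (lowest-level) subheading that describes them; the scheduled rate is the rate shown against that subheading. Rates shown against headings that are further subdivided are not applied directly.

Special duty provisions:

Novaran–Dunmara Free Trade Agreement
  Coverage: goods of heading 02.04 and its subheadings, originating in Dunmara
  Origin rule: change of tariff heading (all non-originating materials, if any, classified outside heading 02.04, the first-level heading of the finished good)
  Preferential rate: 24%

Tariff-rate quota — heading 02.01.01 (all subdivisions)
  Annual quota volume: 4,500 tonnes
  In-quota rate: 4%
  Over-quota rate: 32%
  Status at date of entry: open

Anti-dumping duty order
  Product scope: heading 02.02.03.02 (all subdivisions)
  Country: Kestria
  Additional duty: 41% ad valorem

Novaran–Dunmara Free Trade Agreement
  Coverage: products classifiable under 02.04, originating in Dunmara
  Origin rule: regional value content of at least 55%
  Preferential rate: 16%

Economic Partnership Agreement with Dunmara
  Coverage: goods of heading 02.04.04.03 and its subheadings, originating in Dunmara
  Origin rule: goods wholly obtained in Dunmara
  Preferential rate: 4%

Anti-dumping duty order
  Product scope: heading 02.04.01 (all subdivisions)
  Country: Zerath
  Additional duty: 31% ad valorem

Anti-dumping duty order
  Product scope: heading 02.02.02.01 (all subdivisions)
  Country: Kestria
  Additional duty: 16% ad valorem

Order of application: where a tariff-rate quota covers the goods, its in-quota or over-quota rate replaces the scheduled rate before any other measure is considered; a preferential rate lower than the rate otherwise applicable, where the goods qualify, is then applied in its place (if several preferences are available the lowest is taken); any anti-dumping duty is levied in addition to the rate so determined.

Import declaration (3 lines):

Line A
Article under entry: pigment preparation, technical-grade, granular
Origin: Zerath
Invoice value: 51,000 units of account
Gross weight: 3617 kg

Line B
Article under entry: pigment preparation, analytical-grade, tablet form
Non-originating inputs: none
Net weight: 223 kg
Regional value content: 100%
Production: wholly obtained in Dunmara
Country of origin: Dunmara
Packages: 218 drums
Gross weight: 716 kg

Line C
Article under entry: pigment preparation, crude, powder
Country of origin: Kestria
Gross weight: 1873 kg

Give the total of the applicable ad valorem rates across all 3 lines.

39%

Line A: pigment → 02.04; granular → 02.04.03; technical-grade → 02.04.03.03. Scheduled 14%. No special measure applies. → 14%.
Line B: pigment → 02.04; tablet form → 02.04.01; analytical-grade → 02.04.01.01. Scheduled 12%. Dunmara agreement on 02.04: CTH met → 24% available; Dunmara agreement on 02.04: RVC ≥ 55% → 16% available; Dunmara agreement on 02.04.04.03: 02.04.01.01 not covered; preference 16% not lower than 12% → no reduction. → 12%.
Line C: pigment → 02.04; powder → 02.04.02; crude → 02.04.02.01. Scheduled 13%. No special measure applies. → 13%.
Sum: 14% + 12% + 13% = 39%.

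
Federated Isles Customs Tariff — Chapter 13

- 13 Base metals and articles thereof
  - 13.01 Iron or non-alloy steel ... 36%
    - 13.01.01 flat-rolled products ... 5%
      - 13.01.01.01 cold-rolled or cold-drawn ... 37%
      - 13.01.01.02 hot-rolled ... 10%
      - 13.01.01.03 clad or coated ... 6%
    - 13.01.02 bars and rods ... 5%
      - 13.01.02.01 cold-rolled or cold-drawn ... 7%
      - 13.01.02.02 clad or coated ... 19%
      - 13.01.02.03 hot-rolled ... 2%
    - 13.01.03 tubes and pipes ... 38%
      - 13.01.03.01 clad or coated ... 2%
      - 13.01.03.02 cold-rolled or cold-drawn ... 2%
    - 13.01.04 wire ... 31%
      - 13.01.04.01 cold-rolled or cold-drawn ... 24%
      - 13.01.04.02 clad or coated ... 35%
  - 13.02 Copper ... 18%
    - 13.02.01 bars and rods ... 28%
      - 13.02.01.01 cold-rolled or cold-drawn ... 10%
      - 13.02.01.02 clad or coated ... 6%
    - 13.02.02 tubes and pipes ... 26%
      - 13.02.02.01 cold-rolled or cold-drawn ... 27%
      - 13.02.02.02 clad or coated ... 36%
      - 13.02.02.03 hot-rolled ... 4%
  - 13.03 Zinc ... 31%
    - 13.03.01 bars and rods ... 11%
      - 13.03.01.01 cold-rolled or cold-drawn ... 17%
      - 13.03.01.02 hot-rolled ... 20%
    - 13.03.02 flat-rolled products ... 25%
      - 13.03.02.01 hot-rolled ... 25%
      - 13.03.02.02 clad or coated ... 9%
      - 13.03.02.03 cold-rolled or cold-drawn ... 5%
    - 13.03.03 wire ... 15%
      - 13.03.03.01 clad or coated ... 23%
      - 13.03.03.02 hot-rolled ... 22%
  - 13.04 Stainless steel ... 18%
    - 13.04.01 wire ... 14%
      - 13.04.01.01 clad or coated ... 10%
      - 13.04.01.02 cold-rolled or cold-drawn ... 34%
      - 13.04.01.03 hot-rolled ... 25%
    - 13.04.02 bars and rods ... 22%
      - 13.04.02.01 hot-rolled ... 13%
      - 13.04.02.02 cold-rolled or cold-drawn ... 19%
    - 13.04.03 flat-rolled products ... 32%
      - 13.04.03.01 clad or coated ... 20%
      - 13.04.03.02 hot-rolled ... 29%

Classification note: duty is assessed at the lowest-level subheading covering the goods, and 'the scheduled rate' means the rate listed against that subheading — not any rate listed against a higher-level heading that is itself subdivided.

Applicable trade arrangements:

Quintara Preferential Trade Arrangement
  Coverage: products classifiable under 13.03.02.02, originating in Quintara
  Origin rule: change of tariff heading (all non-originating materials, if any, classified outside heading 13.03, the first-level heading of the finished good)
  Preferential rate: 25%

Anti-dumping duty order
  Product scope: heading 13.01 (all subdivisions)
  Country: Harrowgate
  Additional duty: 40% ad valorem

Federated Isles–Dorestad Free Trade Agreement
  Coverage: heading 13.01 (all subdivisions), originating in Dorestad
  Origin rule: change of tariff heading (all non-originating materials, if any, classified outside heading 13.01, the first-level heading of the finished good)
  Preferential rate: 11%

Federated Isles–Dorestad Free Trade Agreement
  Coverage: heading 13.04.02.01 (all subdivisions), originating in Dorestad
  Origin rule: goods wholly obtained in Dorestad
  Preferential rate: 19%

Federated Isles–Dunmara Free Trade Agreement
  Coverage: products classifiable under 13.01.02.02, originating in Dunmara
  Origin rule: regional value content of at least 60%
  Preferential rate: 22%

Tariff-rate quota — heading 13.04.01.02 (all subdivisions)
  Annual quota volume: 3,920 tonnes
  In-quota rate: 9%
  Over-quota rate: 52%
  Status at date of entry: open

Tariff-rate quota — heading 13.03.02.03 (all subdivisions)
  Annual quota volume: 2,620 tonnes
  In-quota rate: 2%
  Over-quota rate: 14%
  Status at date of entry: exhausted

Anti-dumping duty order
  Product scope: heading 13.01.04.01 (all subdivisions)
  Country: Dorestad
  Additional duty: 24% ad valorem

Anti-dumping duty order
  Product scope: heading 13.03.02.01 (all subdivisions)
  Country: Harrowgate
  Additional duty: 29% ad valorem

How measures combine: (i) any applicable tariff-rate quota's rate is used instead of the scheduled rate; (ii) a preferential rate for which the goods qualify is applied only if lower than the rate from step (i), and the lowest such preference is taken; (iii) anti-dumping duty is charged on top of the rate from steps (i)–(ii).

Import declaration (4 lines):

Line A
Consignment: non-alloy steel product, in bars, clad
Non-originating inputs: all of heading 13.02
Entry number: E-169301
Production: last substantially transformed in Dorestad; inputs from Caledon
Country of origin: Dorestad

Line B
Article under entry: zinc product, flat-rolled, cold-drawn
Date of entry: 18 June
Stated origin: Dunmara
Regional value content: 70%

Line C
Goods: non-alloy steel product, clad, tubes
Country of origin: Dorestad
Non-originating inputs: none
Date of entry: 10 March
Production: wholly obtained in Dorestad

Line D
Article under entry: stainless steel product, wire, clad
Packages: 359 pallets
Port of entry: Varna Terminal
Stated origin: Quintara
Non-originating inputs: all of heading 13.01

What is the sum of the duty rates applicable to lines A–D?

Line A: non-alloy steel → 13.01; in bars → 13.01.02; clad → 13.01.02.02. Scheduled 19%. Dorestad agreement on 13.01: CTH met → 11% available; Dorestad agreement on 13.04.02.01: 13.01.02.02 not covered; preferential 11%. → 11%.
Line B: zinc → 13.03; flat-rolled → 13.03.02; cold-drawn → 13.03.02.03. Scheduled 5%. quota on 13.03.02.03 exhausted → over-quota 14%; Dunmara agreement on 13.01.02.02: 13.03.02.03 not covered. → 14%.
Line C: non-alloy steel → 13.01; tubes → 13.01.03; clad → 13.01.03.01. Scheduled 2%. Dorestad agreement on 13.01: CTH met → 11% available; Dorestad agreement on 13.04.02.01: 13.01.03.01 not covered; preference 11% not lower than 2% → no reduction. → 2%.
Line D: stainless steel → 13.04; wire → 13.04.01; clad → 13.04.01.01. Scheduled 10%. Quintara agreement on 13.03.02.02: 13.04.01.01 not covered. → 10%.
Sum: 11% + 14% + 2% + 10% = 37%.

37%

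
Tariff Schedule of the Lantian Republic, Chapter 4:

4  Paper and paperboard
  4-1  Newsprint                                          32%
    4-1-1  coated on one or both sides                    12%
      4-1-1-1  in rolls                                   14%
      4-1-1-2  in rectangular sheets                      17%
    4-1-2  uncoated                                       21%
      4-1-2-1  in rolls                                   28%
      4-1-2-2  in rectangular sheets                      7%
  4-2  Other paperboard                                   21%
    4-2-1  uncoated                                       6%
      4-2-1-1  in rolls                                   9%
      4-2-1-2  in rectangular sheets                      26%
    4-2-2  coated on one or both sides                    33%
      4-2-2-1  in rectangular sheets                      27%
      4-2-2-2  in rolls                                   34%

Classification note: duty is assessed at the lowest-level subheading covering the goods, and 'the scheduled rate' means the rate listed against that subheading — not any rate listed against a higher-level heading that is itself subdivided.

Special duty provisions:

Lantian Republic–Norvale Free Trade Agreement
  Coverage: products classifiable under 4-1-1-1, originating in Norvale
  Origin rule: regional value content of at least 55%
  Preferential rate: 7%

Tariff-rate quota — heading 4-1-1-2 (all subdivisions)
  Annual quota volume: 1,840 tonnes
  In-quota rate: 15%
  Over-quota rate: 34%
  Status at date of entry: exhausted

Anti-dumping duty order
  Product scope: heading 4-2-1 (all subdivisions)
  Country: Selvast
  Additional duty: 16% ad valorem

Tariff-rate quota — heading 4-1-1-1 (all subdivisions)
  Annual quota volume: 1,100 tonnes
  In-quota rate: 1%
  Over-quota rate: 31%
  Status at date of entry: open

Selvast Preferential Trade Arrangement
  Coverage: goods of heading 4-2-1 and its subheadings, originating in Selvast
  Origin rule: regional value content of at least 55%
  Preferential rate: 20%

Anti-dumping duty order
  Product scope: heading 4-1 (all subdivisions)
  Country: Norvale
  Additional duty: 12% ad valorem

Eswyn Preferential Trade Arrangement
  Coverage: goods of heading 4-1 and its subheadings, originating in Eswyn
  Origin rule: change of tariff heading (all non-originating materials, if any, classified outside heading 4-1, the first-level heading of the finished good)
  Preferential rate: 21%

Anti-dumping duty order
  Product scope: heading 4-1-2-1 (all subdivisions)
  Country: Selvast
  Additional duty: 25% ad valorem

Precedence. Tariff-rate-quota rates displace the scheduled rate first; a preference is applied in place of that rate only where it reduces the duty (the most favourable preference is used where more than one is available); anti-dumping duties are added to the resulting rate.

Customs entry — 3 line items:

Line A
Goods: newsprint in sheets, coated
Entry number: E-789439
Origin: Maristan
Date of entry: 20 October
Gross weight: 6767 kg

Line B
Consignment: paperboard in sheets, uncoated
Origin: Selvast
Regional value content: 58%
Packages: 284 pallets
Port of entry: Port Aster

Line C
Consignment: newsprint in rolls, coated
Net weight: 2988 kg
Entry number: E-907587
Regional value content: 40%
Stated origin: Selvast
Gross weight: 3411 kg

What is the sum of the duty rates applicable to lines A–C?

Line A: newsprint → 4-1; coated → 4-1-1; in sheets → 4-1-1-2. Scheduled 17%. quota on 4-1-1-2 exhausted → over-quota 34%. → 34%.
Line B: paperboard → 4-2; uncoated → 4-2-1; in sheets → 4-2-1-2. Scheduled 26%. Selvast agreement on 4-2-1: RVC ≥ 55% → 20% available; preferential 20%; anti-dumping (Selvast, 4-2-1): +16%; total 20% + 16% = 36%. → 36%.
Line C: newsprint → 4-1; coated → 4-1-1; in rolls → 4-1-1-1. Scheduled 14%. quota on 4-1-1-1 open → in-quota 1%; Selvast agreement on 4-2-1: 4-1-1-1 not covered. → 1%.
Sum: 34% + 36% + 1% = 71%.

71%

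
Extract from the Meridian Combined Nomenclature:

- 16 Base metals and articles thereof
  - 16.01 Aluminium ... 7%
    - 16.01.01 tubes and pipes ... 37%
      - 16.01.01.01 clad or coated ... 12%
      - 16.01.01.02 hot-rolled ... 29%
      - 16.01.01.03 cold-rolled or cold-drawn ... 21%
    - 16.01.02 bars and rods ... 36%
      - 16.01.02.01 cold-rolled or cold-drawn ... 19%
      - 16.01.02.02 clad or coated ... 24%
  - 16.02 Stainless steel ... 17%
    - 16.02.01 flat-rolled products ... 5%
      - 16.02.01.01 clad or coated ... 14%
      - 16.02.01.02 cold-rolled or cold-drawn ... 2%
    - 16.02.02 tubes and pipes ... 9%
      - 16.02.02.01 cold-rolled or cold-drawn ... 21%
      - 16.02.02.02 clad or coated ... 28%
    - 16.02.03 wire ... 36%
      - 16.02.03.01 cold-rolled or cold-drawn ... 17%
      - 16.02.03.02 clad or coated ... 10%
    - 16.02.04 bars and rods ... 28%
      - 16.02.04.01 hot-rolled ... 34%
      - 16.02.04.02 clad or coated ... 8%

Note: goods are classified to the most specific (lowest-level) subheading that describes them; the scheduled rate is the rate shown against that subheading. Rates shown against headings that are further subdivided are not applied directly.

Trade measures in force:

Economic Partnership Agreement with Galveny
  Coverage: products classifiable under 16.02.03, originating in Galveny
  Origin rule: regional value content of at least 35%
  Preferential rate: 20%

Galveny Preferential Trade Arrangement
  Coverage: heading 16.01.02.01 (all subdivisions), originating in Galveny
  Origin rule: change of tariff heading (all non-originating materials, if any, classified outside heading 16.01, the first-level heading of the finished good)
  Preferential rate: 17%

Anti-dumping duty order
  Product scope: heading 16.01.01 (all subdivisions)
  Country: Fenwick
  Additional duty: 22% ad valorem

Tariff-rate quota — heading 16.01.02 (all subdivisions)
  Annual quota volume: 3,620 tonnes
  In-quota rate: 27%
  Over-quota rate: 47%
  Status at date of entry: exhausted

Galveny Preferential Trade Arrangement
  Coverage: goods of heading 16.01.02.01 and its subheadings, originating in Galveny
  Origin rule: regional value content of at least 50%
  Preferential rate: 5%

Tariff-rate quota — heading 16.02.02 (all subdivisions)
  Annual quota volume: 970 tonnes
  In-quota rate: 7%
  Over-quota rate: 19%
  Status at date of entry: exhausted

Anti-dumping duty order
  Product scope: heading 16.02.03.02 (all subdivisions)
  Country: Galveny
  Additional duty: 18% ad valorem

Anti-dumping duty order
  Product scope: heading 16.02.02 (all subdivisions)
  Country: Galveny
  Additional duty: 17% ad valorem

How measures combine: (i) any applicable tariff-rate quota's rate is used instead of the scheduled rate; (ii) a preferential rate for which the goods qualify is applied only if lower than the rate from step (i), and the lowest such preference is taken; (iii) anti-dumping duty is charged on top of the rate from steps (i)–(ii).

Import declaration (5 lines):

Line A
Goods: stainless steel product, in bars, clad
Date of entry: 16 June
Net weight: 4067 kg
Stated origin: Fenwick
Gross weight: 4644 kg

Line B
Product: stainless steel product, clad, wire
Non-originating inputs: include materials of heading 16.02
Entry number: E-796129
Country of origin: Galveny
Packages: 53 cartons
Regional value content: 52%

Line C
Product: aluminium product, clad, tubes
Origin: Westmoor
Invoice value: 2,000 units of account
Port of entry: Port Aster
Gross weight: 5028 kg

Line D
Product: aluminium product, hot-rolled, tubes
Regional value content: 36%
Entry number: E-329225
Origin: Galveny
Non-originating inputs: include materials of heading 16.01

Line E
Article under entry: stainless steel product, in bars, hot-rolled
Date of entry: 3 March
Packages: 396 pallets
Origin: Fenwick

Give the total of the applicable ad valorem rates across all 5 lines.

111%

Line A: stainless steel → 16.02; in bars → 16.02.04; clad → 16.02.04.02. Scheduled 8%. No special measure applies. → 8%.
Line B: stainless steel → 16.02; wire → 16.02.03; clad → 16.02.03.02. Scheduled 10%. Galveny agreement on 16.02.03: RVC ≥ 35% → 20% available; Galveny agreement on 16.01.02.01: 16.02.03.02 not covered; Galveny agreement on 16.01.02.01: 16.02.03.02 not covered; preference 20% not lower than 10% → no reduction; anti-dumping (Galveny, 16.02.03.02): +18%; total 10% + 18% = 28%. → 28%.
Line C: aluminium → 16.01; tubes → 16.01.01; clad → 16.01.01.01. Scheduled 12%. No special measure applies. → 12%.
Line D: aluminium → 16.01; tubes → 16.01.01; hot-rolled → 16.01.01.02. Scheduled 29%. Galveny agreement on 16.02.03: 16.01.01.02 not covered; Galveny agreement on 16.01.02.01: 16.01.01.02 not covered; Galveny agreement on 16.01.02.01: 16.01.01.02 not covered. → 29%.
Line E: stainless steel → 16.02; in bars → 16.02.04; hot-rolled → 16.02.04.01. Scheduled 34%. No special measure applies. → 34%.
Sum: 8% + 28% + 12% + 29% + 34% = 111%.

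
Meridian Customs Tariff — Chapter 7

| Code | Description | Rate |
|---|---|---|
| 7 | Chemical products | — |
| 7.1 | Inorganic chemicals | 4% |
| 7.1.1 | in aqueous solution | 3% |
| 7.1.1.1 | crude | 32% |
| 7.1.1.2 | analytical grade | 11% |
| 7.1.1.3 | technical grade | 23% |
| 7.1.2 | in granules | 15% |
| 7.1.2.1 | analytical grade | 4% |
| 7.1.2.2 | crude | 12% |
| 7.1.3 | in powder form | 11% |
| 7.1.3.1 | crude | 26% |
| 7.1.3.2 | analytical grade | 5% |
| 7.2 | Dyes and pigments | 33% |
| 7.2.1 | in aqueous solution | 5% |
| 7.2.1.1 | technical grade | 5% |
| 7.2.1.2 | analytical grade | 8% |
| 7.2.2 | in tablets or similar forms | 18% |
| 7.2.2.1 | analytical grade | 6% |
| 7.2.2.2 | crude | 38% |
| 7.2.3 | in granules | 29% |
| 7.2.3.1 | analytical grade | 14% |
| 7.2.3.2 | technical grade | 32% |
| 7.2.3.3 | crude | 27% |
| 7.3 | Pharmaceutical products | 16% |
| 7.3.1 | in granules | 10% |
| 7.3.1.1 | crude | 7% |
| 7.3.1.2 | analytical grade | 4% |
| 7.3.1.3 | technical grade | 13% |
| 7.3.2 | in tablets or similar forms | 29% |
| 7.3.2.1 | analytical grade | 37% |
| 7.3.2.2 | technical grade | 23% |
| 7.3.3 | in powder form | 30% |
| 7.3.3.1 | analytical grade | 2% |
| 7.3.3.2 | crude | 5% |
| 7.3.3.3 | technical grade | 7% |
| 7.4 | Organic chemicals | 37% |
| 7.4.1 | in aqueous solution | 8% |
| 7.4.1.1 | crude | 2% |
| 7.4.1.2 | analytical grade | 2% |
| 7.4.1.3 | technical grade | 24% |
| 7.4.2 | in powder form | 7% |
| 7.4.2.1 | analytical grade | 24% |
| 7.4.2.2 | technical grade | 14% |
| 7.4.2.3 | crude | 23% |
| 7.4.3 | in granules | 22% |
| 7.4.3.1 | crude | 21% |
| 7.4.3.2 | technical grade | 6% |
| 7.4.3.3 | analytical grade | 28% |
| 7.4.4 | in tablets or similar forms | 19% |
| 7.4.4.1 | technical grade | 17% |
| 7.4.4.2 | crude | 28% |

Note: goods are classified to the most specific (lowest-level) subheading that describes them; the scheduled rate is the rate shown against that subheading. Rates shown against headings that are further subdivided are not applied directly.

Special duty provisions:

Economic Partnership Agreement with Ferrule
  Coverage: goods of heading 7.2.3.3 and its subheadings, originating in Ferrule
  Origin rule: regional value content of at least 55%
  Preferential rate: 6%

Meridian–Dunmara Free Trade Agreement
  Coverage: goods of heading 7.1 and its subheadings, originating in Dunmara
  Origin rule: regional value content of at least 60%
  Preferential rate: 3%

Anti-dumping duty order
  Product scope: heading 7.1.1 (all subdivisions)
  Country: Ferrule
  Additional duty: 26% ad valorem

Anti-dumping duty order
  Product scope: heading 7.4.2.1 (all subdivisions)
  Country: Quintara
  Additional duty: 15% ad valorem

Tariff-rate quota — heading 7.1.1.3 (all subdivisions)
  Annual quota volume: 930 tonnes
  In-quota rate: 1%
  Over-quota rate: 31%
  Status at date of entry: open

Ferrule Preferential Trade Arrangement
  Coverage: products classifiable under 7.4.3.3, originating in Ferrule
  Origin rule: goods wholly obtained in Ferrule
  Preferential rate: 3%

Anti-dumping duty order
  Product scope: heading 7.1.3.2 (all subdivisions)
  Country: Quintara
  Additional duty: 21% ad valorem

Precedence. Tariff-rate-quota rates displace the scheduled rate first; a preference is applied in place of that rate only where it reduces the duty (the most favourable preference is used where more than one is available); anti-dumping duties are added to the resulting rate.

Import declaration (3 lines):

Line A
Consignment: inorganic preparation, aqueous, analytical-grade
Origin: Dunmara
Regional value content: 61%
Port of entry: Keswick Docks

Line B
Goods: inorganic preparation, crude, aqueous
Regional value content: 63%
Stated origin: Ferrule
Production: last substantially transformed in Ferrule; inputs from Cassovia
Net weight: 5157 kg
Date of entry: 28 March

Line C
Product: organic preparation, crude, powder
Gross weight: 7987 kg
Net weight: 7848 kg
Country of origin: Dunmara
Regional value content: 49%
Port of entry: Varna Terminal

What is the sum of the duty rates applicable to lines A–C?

84%

Line A: inorganic → 7.1; aqueous → 7.1.1; analytical-grade → 7.1.1.2. Scheduled 11%. Dunmara agreement on 7.1: RVC ≥ 60% → 3% available; preferential 3%. → 3%.
Line B: inorganic → 7.1; aqueous → 7.1.1; crude → 7.1.1.1. Scheduled 32%. Ferrule agreement on 7.2.3.3: 7.1.1.1 not covered; Ferrule agreement on 7.4.3.3: 7.1.1.1 not covered; anti-dumping (Ferrule, 7.1.1): +26%; total 32% + 26% = 58%. → 58%.
Line C: organic → 7.4; powder → 7.4.2; crude → 7.4.2.3. Scheduled 23%. Dunmara agreement on 7.1: 7.4.2.3 not covered. → 23%.
Sum: 3% + 58% + 23% = 84%.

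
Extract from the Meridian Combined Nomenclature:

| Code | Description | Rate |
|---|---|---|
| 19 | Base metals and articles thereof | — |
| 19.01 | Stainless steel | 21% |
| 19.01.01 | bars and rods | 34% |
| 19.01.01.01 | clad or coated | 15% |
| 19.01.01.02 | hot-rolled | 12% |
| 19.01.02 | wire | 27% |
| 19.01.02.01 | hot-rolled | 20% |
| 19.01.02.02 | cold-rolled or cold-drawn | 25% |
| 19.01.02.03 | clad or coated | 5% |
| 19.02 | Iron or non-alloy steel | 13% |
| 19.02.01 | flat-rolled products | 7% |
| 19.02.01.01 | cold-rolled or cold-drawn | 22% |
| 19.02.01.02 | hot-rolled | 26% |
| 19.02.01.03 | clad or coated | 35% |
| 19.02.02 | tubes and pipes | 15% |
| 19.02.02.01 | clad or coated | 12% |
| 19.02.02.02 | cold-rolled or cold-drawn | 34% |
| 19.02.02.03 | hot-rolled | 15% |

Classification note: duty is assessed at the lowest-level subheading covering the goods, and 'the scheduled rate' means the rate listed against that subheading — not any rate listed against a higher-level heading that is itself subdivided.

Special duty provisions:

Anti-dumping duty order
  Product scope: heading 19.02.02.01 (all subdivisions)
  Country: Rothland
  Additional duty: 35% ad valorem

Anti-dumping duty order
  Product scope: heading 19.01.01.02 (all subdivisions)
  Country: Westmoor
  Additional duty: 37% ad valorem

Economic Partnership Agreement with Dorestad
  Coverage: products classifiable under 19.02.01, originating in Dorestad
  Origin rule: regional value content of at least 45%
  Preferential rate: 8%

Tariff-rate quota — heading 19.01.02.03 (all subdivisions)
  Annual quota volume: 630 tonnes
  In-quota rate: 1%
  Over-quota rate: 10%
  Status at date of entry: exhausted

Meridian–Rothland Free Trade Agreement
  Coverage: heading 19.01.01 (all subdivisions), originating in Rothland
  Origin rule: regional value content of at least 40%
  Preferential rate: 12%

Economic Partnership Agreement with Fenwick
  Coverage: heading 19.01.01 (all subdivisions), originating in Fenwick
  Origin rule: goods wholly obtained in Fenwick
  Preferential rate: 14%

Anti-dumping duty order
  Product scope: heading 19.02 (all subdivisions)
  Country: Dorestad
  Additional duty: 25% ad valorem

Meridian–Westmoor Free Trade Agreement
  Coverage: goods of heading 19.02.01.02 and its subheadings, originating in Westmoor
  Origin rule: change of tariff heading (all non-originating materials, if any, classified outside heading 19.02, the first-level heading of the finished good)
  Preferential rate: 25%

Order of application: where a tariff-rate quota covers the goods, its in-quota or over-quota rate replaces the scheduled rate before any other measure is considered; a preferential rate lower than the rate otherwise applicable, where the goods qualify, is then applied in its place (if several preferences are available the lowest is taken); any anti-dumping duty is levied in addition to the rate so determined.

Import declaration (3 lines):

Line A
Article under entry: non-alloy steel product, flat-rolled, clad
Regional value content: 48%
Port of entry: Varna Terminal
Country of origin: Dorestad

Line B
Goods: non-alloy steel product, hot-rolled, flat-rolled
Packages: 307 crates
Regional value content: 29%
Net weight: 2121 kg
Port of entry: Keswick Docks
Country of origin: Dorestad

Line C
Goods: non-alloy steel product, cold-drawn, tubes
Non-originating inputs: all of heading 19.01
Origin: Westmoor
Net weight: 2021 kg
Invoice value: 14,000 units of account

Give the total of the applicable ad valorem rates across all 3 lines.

Line A: non-alloy steel → 19.02; flat-rolled → 19.02.01; clad → 19.02.01.03. Scheduled 35%. Dorestad agreement on 19.02.01: RVC ≥ 45% → 8% available; preferential 8%; anti-dumping (Dorestad, 19.02): +25%; total 8% + 25% = 33%. → 33%.
Line B: non-alloy steel → 19.02; flat-rolled → 19.02.01; hot-rolled → 19.02.01.02. Scheduled 26%. Dorestad agreement on 19.02.01: RVC < 45%; anti-dumping (Dorestad, 19.02): +25%; total 26% + 25% = 51%. → 51%.
Line C: non-alloy steel → 19.02; tubes → 19.02.02; cold-drawn → 19.02.02.02. Scheduled 34%. Westmoor agreement on 19.02.01.02: 19.02.02.02 not covered. → 34%.
Sum: 33% + 51% + 34% = 118%.

118%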